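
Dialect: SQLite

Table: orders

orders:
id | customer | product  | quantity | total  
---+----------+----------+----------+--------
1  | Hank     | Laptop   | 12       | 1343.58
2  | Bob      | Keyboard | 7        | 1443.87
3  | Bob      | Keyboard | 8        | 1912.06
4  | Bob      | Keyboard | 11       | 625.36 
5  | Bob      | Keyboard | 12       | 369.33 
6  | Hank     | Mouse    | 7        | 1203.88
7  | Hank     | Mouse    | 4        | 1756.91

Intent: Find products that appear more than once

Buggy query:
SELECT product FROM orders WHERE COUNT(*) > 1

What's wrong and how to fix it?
Bug: COUNT(*) is an aggregate and cannot be used in WHERE

Fix: GROUP BY product, then filter groups with HAVING COUNT(*) > 1

Corrected query:
SELECT product FROM orders GROUP BY product HAVING COUNT(*) > 1

Result:
product 
--------
Keyboard
Mouse   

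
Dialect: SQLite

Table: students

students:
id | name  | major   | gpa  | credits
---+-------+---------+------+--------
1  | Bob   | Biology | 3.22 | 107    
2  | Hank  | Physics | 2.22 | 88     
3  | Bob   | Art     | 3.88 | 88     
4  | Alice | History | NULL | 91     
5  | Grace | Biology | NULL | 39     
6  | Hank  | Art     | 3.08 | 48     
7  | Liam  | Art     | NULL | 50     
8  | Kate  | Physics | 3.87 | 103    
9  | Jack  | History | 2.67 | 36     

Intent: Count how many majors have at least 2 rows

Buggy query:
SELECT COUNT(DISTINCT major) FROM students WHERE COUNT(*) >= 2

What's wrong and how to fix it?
Bug: WHERE filters individual rows, not groups, so a group-level COUNT is invalid there

Fix: Group first with HAVING COUNT(*) >= 2, then COUNT the resulting groups

Corrected query:
SELECT COUNT(*) FROM (SELECT major FROM students GROUP BY major HAVING COUNT(*) >= 2)

Result:
COUNT(*)
--------
4       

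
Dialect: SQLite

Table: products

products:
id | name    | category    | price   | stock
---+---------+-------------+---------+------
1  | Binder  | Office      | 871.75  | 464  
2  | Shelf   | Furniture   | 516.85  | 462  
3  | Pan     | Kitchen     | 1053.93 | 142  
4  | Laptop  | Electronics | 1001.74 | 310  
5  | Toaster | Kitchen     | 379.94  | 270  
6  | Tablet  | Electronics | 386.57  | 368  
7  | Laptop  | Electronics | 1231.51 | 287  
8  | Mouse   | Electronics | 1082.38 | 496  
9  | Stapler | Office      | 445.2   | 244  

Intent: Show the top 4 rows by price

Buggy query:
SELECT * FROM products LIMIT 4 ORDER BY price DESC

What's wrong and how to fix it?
Bug: LIMIT must come after ORDER BY

Fix: Sort with ORDER BY, then apply LIMIT

Corrected query:
SELECT * FROM products ORDER BY price DESC LIMIT 4

Result:
id | name   | category    | price   | stock
---+--------+-------------+---------+------
7  | Laptop | Electronics | 1231.51 | 287  
8  | Mouse  | Electronics | 1082.38 | 496  
3  | Pan    | Kitchen     | 1053.93 | 142  
4  | Laptop | Electronics | 1001.74 | 310  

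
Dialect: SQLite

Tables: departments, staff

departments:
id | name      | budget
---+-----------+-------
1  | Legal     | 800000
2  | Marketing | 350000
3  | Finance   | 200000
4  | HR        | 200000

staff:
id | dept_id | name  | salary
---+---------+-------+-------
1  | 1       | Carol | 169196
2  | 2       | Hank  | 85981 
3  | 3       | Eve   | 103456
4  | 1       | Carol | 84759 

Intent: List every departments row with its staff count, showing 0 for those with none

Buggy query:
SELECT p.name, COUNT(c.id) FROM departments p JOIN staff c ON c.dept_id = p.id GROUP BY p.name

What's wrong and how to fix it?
Bug: INNER JOIN drops departments rows that have no matching staff rows

Fix: Use LEFT JOIN so parents without children still appear (COUNT(c.id) gives 0)

Corrected query:
SELECT p.name, COUNT(c.id) FROM departments p LEFT JOIN staff c ON c.dept_id = p.id GROUP BY p.name

Result:
name      | COUNT(c.id)
----------+------------
Finance   | 1          
HR        | 0          
Legal     | 2          
Marketing | 1          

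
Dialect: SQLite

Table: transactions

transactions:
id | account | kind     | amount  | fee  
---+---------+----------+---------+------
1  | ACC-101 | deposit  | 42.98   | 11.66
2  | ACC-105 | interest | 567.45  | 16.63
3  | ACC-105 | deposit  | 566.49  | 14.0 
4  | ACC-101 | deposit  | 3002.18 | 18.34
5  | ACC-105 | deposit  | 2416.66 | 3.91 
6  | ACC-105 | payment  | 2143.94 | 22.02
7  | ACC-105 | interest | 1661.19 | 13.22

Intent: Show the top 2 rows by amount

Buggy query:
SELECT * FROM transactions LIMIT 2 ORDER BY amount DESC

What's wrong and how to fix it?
Bug: ORDER BY cannot follow LIMIT; LIMIT is the final clause

Fix: Sort with ORDER BY, then apply LIMIT

Corrected query:
SELECT * FROM transactions ORDER BY amount DESC LIMIT 2

Result:
id | account | kind    | amount  | fee  
---+---------+---------+---------+------
4  | ACC-101 | deposit | 3002.18 | 18.34
5  | ACC-105 | deposit | 2416.66 | 3.91 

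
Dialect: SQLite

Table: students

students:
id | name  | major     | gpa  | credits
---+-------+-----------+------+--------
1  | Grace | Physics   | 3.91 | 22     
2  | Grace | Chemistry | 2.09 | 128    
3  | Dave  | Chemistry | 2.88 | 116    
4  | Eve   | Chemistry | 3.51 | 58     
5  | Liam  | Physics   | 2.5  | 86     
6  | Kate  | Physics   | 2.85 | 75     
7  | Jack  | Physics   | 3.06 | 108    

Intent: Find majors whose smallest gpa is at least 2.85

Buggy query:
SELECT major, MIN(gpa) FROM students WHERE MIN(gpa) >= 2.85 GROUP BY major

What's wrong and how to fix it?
Bug: MIN() in WHERE is a misuse of aggregate

Fix: Use HAVING for the per-group MIN condition

Corrected query:
SELECT major, MIN(gpa) FROM students GROUP BY major HAVING MIN(gpa) >= 2.85

Result:
(no rows)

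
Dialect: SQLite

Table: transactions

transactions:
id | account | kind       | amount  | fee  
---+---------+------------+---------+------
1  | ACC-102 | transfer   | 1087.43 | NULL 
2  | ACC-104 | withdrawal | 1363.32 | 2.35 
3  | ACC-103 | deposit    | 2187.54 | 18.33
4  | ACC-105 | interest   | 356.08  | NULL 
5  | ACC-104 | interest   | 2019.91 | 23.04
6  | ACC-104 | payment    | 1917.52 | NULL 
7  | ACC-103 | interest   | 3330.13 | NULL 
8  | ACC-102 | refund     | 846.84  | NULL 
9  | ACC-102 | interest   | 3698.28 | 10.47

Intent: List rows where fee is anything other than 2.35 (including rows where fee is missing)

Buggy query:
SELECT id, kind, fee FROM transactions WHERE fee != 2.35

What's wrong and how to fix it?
Bug: 'fee != 2.35' is unknown when fee is NULL, so NULL rows are silently excluded

Fix: Add an explicit OR fee IS NULL to include the missing-value rows

Corrected query:
SELECT id, kind, fee FROM transactions WHERE fee != 2.35 OR fee IS NULL

Result:
id | kind     | fee  
---+----------+------
1  | transfer | NULL 
3  | deposit  | 18.33
4  | interest | NULL 
5  | interest | 23.04
6  | payment  | NULL 
7  | interest | NULL 
8  | refund   | NULL 
9  | interest | 10.47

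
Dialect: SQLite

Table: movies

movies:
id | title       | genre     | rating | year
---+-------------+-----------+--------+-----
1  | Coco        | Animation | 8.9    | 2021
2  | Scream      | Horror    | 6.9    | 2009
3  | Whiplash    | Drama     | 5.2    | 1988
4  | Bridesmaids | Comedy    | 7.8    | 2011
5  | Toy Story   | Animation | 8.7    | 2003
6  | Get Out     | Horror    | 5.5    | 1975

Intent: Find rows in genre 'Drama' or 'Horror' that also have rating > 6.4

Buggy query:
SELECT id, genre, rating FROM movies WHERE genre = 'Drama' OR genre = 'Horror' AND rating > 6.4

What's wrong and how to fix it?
Bug: Without parentheses, AND is evaluated before OR, so the rating filter only applies to the 'Horror' branch

Fix: Group the OR with parentheses (or use IN), then AND the threshold

Corrected query:
SELECT id, genre, rating FROM movies WHERE (genre = 'Drama' OR genre = 'Horror') AND rating > 6.4

Result:
id | genre  | rating
---+--------+-------
2  | Horror | 6.9   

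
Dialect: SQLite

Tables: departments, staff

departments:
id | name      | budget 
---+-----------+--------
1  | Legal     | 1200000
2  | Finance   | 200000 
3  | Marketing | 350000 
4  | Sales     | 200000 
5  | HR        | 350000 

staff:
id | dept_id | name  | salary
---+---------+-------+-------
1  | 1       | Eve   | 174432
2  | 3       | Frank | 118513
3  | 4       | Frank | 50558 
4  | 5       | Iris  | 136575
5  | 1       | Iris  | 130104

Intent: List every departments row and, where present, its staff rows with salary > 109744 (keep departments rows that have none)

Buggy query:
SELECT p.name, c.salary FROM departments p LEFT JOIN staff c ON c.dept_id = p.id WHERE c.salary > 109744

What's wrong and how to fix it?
Bug: Filtering c.salary in WHERE discards the NULL rows produced by LEFT JOIN, turning it into an inner join

Fix: Put 'c.salary > 109744' in the JOIN's ON clause instead of WHERE

Corrected query:
SELECT p.name, c.salary FROM departments p LEFT JOIN staff c ON c.dept_id = p.id AND c.salary > 109744

Result:
name      | salary
----------+-------
Legal     | 130104
Legal     | 174432
Finance   | NULL  
Marketing | 118513
Sales     | NULL  
HR        | 136575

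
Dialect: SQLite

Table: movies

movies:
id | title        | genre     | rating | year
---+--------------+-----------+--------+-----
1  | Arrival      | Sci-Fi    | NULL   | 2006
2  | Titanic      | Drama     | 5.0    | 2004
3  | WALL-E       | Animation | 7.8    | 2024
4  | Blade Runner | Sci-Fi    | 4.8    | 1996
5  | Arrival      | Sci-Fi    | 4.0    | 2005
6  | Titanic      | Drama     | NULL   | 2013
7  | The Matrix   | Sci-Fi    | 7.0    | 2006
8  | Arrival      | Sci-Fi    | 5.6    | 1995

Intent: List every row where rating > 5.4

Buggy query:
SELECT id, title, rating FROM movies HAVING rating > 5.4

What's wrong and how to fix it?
Bug: This is a non-aggregate query (no GROUP BY, no aggregates), so in SQLite the HAVING clause is invalid here; a row-level condition belongs in WHERE

Fix: Use WHERE for row-level filtering

Corrected query:
SELECT id, title, rating FROM movies WHERE rating > 5.4

Result:
id | title      | rating
---+------------+-------
3  | WALL-E     | 7.8   
7  | The Matrix | 7     
8  | Arrival    | 5.6   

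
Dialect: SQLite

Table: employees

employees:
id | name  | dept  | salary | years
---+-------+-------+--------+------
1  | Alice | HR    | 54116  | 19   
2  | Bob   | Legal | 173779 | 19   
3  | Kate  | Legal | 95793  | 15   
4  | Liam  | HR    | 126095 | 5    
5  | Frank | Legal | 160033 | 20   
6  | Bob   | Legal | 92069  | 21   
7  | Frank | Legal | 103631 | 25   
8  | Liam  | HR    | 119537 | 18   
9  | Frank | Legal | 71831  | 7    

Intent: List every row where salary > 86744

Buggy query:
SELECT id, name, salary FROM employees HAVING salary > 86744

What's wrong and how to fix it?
Bug: This is a non-aggregate query (no GROUP BY, no aggregates), so in SQLite the HAVING clause is invalid here; a row-level condition belongs in WHERE

Fix: Use WHERE for row-level filtering

Corrected query:
SELECT id, name, salary FROM employees WHERE salary > 86744

Result:
id | name  | salary
---+-------+-------
2  | Bob   | 173779
3  | Kate  | 95793 
4  | Liam  | 126095
5  | Frank | 160033
6  | Bob   | 92069 
7  | Frank | 103631
8  | Liam  | 119537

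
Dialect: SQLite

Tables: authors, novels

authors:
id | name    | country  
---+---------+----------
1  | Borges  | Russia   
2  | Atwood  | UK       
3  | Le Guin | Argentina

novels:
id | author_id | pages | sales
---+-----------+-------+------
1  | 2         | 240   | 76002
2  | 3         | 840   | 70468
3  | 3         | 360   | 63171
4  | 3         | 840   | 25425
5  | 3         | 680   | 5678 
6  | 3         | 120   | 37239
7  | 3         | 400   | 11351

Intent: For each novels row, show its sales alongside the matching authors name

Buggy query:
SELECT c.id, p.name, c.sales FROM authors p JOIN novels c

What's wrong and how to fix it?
Bug: Missing join condition: each novels row is matched to all authors rows instead of just its own

Fix: Add ON c.author_id = p.id to the JOIN

Corrected query:
SELECT c.id, p.name, c.sales FROM authors p JOIN novels c ON c.author_id = p.id

Result:
id | name    | sales
---+---------+------
1  | Atwood  | 76002
2  | Le Guin | 70468
3  | Le Guin | 63171
4  | Le Guin | 25425
5  | Le Guin | 5678 
6  | Le Guin | 37239
7  | Le Guin | 11351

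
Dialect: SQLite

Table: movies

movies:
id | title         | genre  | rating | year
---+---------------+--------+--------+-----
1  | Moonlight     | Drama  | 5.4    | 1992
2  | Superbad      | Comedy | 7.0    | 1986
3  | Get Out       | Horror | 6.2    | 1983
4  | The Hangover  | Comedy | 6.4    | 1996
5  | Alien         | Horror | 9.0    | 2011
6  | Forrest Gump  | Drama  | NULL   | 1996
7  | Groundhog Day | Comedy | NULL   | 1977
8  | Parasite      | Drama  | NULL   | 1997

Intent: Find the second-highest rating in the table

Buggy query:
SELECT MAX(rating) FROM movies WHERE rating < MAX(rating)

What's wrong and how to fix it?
Bug: MAX(rating) on the right of the comparison is an aggregate-in-WHERE error

Fix: Compute the overall MAX in a subquery, then take MAX of rows below it

Corrected query:
SELECT MAX(rating) FROM movies WHERE rating < (SELECT MAX(rating) FROM movies)

Result:
MAX(rating)
-----------
7          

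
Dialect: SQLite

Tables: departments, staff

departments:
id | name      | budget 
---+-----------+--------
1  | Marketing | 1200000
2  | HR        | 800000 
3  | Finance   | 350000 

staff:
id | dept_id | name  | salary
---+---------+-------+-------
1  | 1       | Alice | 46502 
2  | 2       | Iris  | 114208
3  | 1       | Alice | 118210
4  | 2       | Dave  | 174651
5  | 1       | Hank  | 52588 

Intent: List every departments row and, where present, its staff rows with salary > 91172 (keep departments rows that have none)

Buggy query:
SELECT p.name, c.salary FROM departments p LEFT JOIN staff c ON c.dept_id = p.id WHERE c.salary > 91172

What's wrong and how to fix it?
Bug: Filtering c.salary in WHERE discards the NULL rows produced by LEFT JOIN, turning it into an inner join

Fix: Move the right-table condition into the ON clause so unmatched parents are kept

Corrected query:
SELECT p.name, c.salary FROM departments p LEFT JOIN staff c ON c.dept_id = p.id AND c.salary > 91172

Result:
name      | salary
----------+-------
Marketing | 118210
HR        | 114208
HR        | 174651
Finance   | NULL  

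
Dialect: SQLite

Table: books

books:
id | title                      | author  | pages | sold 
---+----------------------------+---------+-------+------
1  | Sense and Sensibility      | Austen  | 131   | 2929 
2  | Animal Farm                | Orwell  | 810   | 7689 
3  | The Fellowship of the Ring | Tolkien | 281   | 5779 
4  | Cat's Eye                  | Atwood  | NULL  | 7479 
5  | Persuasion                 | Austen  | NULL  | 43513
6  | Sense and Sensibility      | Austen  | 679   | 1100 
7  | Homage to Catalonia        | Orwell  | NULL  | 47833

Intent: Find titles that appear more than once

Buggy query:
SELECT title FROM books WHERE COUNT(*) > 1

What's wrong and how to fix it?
Bug: WHERE can't reference COUNT(*); aggregates are computed after WHERE

Fix: GROUP BY title, then filter groups with HAVING COUNT(*) > 1

Corrected query:
SELECT title FROM books GROUP BY title HAVING COUNT(*) > 1

Result:
title                
---------------------
Sense and Sensibility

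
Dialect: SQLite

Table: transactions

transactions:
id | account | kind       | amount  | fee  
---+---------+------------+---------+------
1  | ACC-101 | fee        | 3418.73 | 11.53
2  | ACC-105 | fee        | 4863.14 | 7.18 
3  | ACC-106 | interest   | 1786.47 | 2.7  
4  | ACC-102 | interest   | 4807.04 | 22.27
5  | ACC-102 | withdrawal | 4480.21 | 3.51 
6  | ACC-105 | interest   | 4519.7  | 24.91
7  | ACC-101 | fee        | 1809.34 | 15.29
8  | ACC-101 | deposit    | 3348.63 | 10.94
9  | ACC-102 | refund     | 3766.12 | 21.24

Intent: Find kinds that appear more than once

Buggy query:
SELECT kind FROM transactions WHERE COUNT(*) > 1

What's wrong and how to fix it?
Bug: COUNT(*) is an aggregate and cannot be used in WHERE

Fix: Group first, then use HAVING for the count condition

Corrected query:
SELECT kind FROM transactions GROUP BY kind HAVING COUNT(*) > 1

Result:
kind    
--------
fee     
interest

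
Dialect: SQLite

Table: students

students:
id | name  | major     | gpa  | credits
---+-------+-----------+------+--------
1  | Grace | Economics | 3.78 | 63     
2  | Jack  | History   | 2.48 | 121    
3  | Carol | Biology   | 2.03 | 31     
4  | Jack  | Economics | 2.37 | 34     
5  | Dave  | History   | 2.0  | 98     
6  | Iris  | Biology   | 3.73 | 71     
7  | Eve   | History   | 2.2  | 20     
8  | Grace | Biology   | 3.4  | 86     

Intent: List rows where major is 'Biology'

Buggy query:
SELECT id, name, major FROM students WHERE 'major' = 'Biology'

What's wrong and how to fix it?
Bug: 'major' in single quotes is a string literal, not the column; the comparison is literal-vs-literal and never true

Fix: Remove the quotes around the column name (or use double quotes for an identifier)

Corrected query:
SELECT id, name, major FROM students WHERE major = 'Biology'

Result:
id | name  | major  
---+-------+--------
3  | Carol | Biology
6  | Iris  | Biology
8  | Grace | Biology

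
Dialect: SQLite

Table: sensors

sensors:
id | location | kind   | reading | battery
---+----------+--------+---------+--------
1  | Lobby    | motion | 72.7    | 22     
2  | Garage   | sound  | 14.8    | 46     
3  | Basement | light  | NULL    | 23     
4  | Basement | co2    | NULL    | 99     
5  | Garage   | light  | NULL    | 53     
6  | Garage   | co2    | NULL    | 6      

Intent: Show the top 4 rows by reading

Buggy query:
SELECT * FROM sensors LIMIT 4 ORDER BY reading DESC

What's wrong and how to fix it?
Bug: LIMIT must come after ORDER BY

Fix: Sort with ORDER BY, then apply LIMIT

Corrected query:
SELECT * FROM sensors ORDER BY reading DESC LIMIT 4

Result:
id | location | kind   | reading | battery
---+----------+--------+---------+--------
1  | Lobby    | motion | 72.7    | 22     
2  | Garage   | sound  | 14.8    | 46     
3  | Basement | light  | NULL    | 23     
4  | Basement | co2    | NULL    | 99     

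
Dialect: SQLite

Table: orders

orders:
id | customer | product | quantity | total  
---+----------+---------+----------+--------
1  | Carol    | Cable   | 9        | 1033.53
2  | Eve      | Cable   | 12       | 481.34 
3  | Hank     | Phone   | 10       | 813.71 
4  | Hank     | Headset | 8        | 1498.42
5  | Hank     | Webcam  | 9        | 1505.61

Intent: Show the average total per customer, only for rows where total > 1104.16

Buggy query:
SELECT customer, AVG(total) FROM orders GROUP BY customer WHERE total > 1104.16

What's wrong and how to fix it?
Bug: WHERE cannot follow GROUP BY

Fix: Move the WHERE clause before GROUP BY

Corrected query:
SELECT customer, AVG(total) FROM orders WHERE total > 1104.16 GROUP BY customer

Result:
customer | AVG(total)
---------+-----------
Hank     | 1502.015  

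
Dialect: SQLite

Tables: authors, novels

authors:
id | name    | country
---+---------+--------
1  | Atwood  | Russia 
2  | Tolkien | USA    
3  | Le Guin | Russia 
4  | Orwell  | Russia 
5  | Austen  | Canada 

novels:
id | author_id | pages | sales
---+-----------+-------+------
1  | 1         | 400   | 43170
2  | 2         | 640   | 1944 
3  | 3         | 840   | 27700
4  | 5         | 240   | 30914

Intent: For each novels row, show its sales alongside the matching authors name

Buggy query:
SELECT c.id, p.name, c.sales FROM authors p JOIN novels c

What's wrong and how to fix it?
Bug: JOIN with no ON clause produces a cartesian product; every novels row pairs with every authors row

Fix: Add ON c.author_id = p.id to the JOIN

Corrected query:
SELECT c.id, p.name, c.sales FROM authors p JOIN novels c ON c.author_id = p.id

Result:
id | name    | sales
---+---------+------
1  | Atwood  | 43170
2  | Tolkien | 1944 
3  | Le Guin | 27700
4  | Austen  | 30914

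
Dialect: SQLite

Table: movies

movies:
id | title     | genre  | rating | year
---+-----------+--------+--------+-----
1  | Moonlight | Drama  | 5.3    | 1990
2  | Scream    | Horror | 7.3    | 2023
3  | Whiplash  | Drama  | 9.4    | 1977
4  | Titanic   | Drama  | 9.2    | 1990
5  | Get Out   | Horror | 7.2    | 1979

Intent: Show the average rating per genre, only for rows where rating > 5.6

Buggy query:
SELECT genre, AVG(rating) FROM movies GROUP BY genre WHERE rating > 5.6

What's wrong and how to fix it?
Bug: Row-level WHERE must come before GROUP BY in the clause order

Fix: Place WHERE between FROM and GROUP BY

Corrected query:
SELECT genre, AVG(rating) FROM movies WHERE rating > 5.6 GROUP BY genre

Result:
genre  | AVG(rating)
-------+------------
Drama  | 9.3        
Horror | 7.25       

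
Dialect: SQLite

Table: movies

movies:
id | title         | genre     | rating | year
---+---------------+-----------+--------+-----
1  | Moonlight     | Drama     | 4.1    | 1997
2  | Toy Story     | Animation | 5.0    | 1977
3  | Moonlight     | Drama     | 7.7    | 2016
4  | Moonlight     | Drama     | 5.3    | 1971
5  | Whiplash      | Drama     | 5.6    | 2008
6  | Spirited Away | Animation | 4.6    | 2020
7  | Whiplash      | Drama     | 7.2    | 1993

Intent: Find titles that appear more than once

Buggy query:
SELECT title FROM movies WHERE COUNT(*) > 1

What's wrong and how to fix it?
Bug: WHERE can't reference COUNT(*); aggregates are computed after WHERE

Fix: Group first, then use HAVING for the count condition

Corrected query:
SELECT title FROM movies GROUP BY title HAVING COUNT(*) > 1

Result:
title    
---------
Moonlight
Whiplash 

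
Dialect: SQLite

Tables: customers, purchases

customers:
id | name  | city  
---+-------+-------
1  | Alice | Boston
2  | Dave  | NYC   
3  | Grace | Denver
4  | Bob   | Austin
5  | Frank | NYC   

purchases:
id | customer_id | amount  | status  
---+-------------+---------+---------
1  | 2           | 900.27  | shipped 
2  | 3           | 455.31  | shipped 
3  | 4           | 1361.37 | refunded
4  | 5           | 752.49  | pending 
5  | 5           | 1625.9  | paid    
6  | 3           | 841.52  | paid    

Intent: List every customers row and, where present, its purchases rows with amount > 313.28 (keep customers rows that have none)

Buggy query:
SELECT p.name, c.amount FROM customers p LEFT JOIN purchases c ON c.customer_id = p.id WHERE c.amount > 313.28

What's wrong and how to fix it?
Bug: A WHERE condition on the right-hand table after LEFT JOIN drops unmatched parents

Fix: Put 'c.amount > 313.28' in the JOIN's ON clause instead of WHERE

Corrected query:
SELECT p.name, c.amount FROM customers p LEFT JOIN purchases c ON c.customer_id = p.id AND c.amount > 313.28

Result:
name  | amount 
------+--------
Alice | NULL   
Dave  | 900.27 
Grace | 455.31 
Grace | 841.52 
Bob   | 1361.37
Frank | 752.49 
Frank | 1625.9 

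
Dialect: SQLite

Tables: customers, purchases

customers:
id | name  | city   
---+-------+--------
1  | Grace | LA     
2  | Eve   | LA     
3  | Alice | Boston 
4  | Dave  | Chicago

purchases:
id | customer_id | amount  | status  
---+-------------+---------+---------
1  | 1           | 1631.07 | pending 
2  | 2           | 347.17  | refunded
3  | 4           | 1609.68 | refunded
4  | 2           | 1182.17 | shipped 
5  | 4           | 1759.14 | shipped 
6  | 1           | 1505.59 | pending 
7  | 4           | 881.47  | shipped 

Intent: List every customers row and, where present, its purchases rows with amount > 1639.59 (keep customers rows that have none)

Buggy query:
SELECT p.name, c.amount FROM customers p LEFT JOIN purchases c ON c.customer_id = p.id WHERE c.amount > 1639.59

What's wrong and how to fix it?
Bug: A WHERE condition on the right-hand table after LEFT JOIN drops unmatched parents

Fix: Move the right-table condition into the ON clause so unmatched parents are kept

Corrected query:
SELECT p.name, c.amount FROM customers p LEFT JOIN purchases c ON c.customer_id = p.id AND c.amount > 1639.59

Result:
name  | amount 
------+--------
Grace | NULL   
Eve   | NULL   
Alice | NULL   
Dave  | 1759.14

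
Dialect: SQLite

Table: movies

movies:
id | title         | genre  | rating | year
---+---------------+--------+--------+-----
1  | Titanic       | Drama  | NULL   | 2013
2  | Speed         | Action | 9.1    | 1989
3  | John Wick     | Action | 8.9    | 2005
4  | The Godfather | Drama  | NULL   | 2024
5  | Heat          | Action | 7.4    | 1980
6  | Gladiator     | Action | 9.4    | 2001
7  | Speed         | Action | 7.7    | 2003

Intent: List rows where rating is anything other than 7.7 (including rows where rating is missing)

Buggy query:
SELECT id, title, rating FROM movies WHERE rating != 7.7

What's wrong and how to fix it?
Bug: 'rating != 7.7' is unknown when rating is NULL, so NULL rows are silently excluded

Fix: Add an explicit OR rating IS NULL to include the missing-value rows

Corrected query:
SELECT id, title, rating FROM movies WHERE rating != 7.7 OR rating IS NULL

Result:
id | title         | rating
---+---------------+-------
1  | Titanic       | NULL  
2  | Speed         | 9.1   
3  | John Wick     | 8.9   
4  | The Godfather | NULL  
5  | Heat          | 7.4   
6  | Gladiator     | 9.4   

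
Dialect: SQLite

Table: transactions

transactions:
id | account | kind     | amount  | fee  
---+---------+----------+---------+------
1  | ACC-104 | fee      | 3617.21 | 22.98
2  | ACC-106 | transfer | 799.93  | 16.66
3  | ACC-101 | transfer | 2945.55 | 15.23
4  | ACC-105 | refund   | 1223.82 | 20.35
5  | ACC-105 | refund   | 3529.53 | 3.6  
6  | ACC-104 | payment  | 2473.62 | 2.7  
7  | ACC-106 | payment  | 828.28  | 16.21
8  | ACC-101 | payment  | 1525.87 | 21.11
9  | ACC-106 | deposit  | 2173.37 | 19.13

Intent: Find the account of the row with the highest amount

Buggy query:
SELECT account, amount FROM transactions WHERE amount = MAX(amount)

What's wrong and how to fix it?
Bug: WHERE is evaluated per row; an aggregate over the whole table isn't defined there

Fix: Wrap MAX in a scalar subquery so WHERE compares against a single value

Corrected query:
SELECT account, amount FROM transactions WHERE amount = (SELECT MAX(amount) FROM transactions)

Result:
account | amount 
--------+--------
ACC-104 | 3617.21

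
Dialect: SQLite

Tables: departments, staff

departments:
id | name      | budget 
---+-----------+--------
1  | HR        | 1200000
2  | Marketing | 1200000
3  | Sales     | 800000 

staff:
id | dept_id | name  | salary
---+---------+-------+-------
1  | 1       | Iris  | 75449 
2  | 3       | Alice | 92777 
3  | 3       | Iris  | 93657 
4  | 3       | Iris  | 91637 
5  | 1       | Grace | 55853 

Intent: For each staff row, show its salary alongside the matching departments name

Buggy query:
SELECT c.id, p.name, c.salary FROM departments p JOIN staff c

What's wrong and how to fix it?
Bug: JOIN with no ON clause produces a cartesian product; every staff row pairs with every departments row

Fix: Specify the join condition linking the foreign key to the parent id

Corrected query:
SELECT c.id, p.name, c.salary FROM departments p JOIN staff c ON c.dept_id = p.id

Result:
id | name  | salary
---+-------+-------
1  | HR    | 75449 
2  | Sales | 92777 
3  | Sales | 93657 
4  | Sales | 91637 
5  | HR    | 55853 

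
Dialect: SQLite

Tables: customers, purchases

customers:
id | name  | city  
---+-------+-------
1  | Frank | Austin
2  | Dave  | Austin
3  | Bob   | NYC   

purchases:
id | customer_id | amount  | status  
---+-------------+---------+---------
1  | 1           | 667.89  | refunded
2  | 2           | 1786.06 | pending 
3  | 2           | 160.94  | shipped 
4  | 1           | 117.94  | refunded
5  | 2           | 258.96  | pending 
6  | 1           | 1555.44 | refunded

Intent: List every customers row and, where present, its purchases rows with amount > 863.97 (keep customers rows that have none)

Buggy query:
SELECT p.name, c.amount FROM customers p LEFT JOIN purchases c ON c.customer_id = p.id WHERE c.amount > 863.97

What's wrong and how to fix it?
Bug: A WHERE condition on the right-hand table after LEFT JOIN drops unmatched parents

Fix: Move the right-table condition into the ON clause so unmatched parents are kept

Corrected query:
SELECT p.name, c.amount FROM customers p LEFT JOIN purchases c ON c.customer_id = p.id AND c.amount > 863.97

Result:
name  | amount 
------+--------
Frank | 1555.44
Dave  | 1786.06
Bob   | NULL   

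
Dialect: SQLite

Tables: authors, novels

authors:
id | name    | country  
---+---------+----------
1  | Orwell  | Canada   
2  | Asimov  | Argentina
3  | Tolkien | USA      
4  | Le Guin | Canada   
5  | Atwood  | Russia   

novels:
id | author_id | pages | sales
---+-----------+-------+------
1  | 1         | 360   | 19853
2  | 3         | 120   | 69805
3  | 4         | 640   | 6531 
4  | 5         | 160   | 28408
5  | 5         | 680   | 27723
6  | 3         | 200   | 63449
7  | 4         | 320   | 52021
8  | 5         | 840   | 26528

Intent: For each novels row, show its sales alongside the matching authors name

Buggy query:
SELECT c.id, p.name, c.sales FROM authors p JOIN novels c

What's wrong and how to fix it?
Bug: Missing join condition: each novels row is matched to all authors rows instead of just its own

Fix: Specify the join condition linking the foreign key to the parent id

Corrected query:
SELECT c.id, p.name, c.sales FROM authors p JOIN novels c ON c.author_id = p.id

Result:
id | name    | sales
---+---------+------
1  | Orwell  | 19853
2  | Tolkien | 69805
3  | Le Guin | 6531 
4  | Atwood  | 28408
5  | Atwood  | 27723
6  | Tolkien | 63449
7  | Le Guin | 52021
8  | Atwood  | 26528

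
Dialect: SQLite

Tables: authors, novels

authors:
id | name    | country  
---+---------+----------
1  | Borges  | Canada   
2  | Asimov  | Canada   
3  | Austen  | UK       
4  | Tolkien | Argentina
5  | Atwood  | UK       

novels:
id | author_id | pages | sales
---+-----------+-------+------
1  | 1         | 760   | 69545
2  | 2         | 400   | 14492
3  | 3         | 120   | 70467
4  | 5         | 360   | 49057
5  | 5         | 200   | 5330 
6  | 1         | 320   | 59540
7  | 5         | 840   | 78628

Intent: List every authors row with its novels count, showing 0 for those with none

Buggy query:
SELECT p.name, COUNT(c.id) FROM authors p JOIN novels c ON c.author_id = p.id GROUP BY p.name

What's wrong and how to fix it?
Bug: An inner join excludes parents with zero children

Fix: Use LEFT JOIN so parents without children still appear (COUNT(c.id) gives 0)

Corrected query:
SELECT p.name, COUNT(c.id) FROM authors p LEFT JOIN novels c ON c.author_id = p.id GROUP BY p.name

Result:
name    | COUNT(c.id)
--------+------------
Asimov  | 1          
Atwood  | 3          
Austen  | 1          
Borges  | 2          
Tolkien | 0          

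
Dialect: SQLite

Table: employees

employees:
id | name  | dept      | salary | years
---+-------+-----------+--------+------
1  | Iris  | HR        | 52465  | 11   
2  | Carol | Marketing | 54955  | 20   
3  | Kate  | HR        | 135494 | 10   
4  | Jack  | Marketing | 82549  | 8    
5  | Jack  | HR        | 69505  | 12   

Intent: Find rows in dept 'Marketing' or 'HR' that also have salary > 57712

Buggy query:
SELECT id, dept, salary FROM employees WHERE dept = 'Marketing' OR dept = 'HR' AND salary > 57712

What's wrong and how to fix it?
Bug: Without parentheses, AND is evaluated before OR, so the salary filter only applies to the 'HR' branch

Fix: Add parentheses around the OR so the AND applies to both alternatives

Corrected query:
SELECT id, dept, salary FROM employees WHERE (dept = 'Marketing' OR dept = 'HR') AND salary > 57712

Result:
id | dept      | salary
---+-----------+-------
3  | HR        | 135494
4  | Marketing | 82549 
5  | HR        | 69505 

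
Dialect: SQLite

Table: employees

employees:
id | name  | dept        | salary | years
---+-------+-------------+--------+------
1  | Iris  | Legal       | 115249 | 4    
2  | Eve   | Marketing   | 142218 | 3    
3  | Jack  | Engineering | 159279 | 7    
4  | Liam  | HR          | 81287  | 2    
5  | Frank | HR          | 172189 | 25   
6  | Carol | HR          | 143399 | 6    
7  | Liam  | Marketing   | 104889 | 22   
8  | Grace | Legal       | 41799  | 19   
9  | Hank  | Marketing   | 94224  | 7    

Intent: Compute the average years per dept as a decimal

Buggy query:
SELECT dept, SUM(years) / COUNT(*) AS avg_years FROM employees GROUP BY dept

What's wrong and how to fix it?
Bug: Both operands are integers, so '/' performs integer division and truncates

Fix: Cast one side to REAL so the division keeps the fractional part

Corrected query:
SELECT dept, SUM(years) * 1.0 / COUNT(*) AS avg_years FROM employees GROUP BY dept

Result:
dept        | avg_years
------------+----------
Engineering | 7        
HR          | 11       
Legal       | 11.5     
Marketing   | 10.666667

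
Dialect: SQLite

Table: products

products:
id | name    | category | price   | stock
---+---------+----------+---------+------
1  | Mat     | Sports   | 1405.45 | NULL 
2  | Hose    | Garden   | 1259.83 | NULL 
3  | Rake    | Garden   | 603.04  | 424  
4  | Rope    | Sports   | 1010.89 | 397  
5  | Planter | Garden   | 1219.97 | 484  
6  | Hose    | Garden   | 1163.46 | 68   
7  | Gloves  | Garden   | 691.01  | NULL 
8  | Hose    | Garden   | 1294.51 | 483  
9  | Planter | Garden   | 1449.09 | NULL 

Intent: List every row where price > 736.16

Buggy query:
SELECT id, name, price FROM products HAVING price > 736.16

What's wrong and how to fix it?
Bug: This is a non-aggregate query (no GROUP BY, no aggregates), so in SQLite the HAVING clause is invalid here; a row-level condition belongs in WHERE

Fix: Replace HAVING with WHERE since the condition applies to individual rows

Corrected query:
SELECT id, name, price FROM products WHERE price > 736.16

Result:
id | name    | price  
---+---------+--------
1  | Mat     | 1405.45
2  | Hose    | 1259.83
4  | Rope    | 1010.89
5  | Planter | 1219.97
6  | Hose    | 1163.46
8  | Hose    | 1294.51
9  | Planter | 1449.09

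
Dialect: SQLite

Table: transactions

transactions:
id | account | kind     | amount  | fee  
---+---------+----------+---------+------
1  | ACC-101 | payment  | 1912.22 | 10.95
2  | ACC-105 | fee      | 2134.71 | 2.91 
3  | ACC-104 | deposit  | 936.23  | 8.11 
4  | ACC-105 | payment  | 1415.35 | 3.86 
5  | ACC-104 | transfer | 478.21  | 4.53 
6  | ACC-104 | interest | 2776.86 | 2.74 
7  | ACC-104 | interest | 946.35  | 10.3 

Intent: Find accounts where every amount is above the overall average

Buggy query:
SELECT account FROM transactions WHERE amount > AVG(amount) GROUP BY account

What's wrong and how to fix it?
Bug: WHERE evaluates per row before aggregation, so AVG() is unavailable

Fix: Use a subquery for AVG and a HAVING MIN(...) filter so the condition holds for every row in the group

Corrected query:
SELECT account FROM transactions GROUP BY account HAVING MIN(amount) > (SELECT AVG(amount) FROM transactions)

Result:
account
-------
ACC-101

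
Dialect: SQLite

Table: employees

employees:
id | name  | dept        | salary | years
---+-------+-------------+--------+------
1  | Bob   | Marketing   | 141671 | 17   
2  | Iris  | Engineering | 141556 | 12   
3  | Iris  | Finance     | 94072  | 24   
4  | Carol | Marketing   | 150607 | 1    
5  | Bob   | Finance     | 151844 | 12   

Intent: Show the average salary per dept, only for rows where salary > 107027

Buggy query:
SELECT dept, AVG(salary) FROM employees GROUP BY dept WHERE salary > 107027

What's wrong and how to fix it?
Bug: WHERE cannot follow GROUP BY

Fix: Place WHERE between FROM and GROUP BY

Corrected query:
SELECT dept, AVG(salary) FROM employees WHERE salary > 107027 GROUP BY dept

Result:
dept        | AVG(salary)
------------+------------
Engineering | 141556     
Finance     | 151844     
Marketing   | 146139     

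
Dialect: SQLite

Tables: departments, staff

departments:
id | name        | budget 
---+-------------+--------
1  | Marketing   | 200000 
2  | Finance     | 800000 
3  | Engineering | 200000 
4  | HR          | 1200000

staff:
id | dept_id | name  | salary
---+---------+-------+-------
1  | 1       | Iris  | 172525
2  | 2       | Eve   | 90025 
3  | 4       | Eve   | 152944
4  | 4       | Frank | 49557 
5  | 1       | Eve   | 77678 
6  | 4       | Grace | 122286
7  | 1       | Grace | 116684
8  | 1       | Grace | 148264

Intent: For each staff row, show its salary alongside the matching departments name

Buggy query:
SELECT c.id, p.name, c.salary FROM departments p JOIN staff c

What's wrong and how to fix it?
Bug: Missing join condition: each staff row is matched to all departments rows instead of just its own

Fix: Specify the join condition linking the foreign key to the parent id

Corrected query:
SELECT c.id, p.name, c.salary FROM departments p JOIN staff c ON c.dept_id = p.id

Result:
id | name      | salary
---+-----------+-------
1  | Marketing | 172525
2  | Finance   | 90025 
3  | HR        | 152944
4  | HR        | 49557 
5  | Marketing | 77678 
6  | HR        | 122286
7  | Marketing | 116684
8  | Marketing | 148264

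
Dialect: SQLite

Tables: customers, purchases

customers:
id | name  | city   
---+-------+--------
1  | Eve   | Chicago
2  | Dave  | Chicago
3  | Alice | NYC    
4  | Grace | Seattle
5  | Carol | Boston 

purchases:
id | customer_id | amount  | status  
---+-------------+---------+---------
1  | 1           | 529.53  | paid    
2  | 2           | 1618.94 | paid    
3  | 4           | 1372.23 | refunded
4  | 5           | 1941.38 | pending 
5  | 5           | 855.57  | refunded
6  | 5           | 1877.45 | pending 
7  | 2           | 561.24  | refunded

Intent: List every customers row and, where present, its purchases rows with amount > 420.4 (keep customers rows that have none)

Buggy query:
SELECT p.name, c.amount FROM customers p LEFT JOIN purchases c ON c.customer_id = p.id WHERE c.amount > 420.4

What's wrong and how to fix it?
Bug: Filtering c.amount in WHERE discards the NULL rows produced by LEFT JOIN, turning it into an inner join

Fix: Move the right-table condition into the ON clause so unmatched parents are kept

Corrected query:
SELECT p.name, c.amount FROM customers p LEFT JOIN purchases c ON c.customer_id = p.id AND c.amount > 420.4

Result:
name  | amount 
------+--------
Eve   | 529.53 
Dave  | 561.24 
Dave  | 1618.94
Alice | NULL   
Grace | 1372.23
Carol | 855.57 
Carol | 1877.45
Carol | 1941.38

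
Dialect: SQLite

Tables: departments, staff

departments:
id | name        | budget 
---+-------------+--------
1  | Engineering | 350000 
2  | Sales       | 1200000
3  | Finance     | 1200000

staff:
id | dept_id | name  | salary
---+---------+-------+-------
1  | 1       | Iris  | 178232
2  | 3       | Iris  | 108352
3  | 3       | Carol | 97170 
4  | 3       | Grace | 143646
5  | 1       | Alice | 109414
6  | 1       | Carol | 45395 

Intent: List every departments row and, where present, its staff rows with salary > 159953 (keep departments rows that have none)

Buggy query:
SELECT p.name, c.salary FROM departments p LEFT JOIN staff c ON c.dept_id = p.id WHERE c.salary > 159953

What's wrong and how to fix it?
Bug: Filtering c.salary in WHERE discards the NULL rows produced by LEFT JOIN, turning it into an inner join

Fix: Put 'c.salary > 159953' in the JOIN's ON clause instead of WHERE

Corrected query:
SELECT p.name, c.salary FROM departments p LEFT JOIN staff c ON c.dept_id = p.id AND c.salary > 159953

Result:
name        | salary
------------+-------
Engineering | 178232
Sales       | NULL  
Finance     | NULL  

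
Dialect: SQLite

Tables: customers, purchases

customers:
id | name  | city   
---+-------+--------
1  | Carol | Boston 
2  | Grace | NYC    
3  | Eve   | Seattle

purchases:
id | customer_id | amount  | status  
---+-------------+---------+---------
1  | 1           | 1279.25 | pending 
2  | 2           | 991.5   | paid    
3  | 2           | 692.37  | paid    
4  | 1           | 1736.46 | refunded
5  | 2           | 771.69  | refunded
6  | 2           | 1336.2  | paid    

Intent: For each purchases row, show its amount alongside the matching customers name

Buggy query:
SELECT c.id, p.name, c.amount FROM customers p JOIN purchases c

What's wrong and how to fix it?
Bug: Missing join condition: each purchases row is matched to all customers rows instead of just its own

Fix: Add ON c.customer_id = p.id to the JOIN

Corrected query:
SELECT c.id, p.name, c.amount FROM customers p JOIN purchases c ON c.customer_id = p.id

Result:
id | name  | amount 
---+-------+--------
1  | Carol | 1279.25
2  | Grace | 991.5  
3  | Grace | 692.37 
4  | Carol | 1736.46
5  | Grace | 771.69 
6  | Grace | 1336.2 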